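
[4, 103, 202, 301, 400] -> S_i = 4 + 99*i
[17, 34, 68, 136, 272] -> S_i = 17*2^i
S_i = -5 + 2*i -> [-5, -3, -1, 1, 3]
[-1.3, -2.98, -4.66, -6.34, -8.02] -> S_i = -1.30 + -1.68*i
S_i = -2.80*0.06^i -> [-2.8, -0.17, -0.01, -0.0, -0.0]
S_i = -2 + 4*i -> [-2, 2, 6, 10, 14]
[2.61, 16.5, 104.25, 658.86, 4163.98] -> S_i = 2.61*6.32^i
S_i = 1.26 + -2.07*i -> [1.26, -0.81, -2.88, -4.95, -7.02]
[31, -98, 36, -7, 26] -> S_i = Random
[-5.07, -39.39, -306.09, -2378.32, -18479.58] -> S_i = -5.07*7.77^i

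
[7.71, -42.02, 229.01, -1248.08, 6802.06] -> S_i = 7.71*(-5.45)^i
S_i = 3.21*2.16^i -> [3.21, 6.93, 14.98, 32.35, 69.87]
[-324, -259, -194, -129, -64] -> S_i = -324 + 65*i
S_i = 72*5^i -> [72, 360, 1800, 9000, 45000]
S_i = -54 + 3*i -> [-54, -51, -48, -45, -42]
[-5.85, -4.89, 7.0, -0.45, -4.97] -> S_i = Random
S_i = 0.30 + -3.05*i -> [0.3, -2.75, -5.8, -8.85, -11.9]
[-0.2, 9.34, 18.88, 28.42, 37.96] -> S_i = -0.20 + 9.54*i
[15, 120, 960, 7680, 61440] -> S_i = 15*8^i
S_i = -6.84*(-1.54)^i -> [-6.84, 10.53, -16.22, 24.98, -38.47]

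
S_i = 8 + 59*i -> [8, 67, 126, 185, 244]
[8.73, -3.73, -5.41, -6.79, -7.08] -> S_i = Random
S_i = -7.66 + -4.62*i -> [-7.66, -12.28, -16.9, -21.52, -26.14]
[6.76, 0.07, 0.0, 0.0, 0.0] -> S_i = 6.76*0.01^i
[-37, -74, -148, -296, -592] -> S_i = -37*2^i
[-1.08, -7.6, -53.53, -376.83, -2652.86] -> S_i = -1.08*7.04^i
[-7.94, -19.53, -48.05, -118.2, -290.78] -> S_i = -7.94*2.46^i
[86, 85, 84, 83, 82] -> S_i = 86 + -1*i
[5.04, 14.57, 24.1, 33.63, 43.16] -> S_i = 5.04 + 9.53*i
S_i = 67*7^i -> [67, 469, 3283, 22981, 160867]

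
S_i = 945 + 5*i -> [945, 950, 955, 960, 965]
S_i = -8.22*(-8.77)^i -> [-8.22, 72.09, -632.22, 5544.6, -48626.18]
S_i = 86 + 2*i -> [86, 88, 90, 92, 94]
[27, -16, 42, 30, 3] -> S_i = Random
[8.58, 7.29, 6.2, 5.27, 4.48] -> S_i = 8.58*0.85^i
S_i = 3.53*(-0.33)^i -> [3.53, -1.16, 0.38, -0.13, 0.04]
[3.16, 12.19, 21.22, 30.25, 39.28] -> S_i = 3.16 + 9.03*i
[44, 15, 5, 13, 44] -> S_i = Random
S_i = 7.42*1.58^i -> [7.42, 11.72, 18.52, 29.27, 46.24]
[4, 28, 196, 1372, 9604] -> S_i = 4*7^i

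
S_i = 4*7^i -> [4, 28, 196, 1372, 9604]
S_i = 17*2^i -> [17, 34, 68, 136, 272]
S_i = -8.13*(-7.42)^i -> [-8.13, 60.32, -447.61, 3321.26, -24643.71]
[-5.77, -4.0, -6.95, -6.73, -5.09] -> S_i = Random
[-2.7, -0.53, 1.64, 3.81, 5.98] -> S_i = -2.70 + 2.17*i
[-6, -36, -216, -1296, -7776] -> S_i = -6*6^i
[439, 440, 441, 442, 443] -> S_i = 439 + 1*i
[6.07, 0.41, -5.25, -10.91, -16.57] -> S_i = 6.07 + -5.66*i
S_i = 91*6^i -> [91, 546, 3276, 19656, 117936]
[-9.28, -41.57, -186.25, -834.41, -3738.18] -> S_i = -9.28*4.48^i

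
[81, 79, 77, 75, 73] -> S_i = 81 + -2*i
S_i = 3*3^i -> [3, 9, 27, 81, 243]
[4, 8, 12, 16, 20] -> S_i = 4 + 4*i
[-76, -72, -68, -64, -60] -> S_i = -76 + 4*i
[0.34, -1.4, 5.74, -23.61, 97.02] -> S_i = 0.34*(-4.11)^i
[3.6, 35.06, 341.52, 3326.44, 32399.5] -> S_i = 3.60*9.74^i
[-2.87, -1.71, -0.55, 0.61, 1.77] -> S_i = -2.87 + 1.16*i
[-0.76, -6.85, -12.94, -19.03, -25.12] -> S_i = -0.76 + -6.09*i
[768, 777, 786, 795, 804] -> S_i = 768 + 9*i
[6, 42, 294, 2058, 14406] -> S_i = 6*7^i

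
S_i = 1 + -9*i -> [1, -8, -17, -26, -35]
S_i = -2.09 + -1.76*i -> [-2.09, -3.85, -5.61, -7.37, -9.13]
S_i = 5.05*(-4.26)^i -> [5.05, -21.51, 91.65, -390.41, 1663.14]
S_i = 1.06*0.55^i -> [1.06, 0.58, 0.32, 0.18, 0.1]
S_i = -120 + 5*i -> [-120, -115, -110, -105, -100]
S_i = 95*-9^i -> [95, -855, 7695, -69255, 623295]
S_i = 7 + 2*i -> [7, 9, 11, 13, 15]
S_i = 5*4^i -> [5, 20, 80, 320, 1280]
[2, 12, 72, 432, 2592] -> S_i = 2*6^i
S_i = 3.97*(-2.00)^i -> [3.97, -7.94, 15.88, -31.76, 63.52]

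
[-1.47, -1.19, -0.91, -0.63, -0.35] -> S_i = -1.47 + 0.28*i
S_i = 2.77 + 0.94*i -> [2.77, 3.71, 4.65, 5.59, 6.53]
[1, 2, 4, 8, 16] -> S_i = 1*2^i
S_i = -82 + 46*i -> [-82, -36, 10, 56, 102]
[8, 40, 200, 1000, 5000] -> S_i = 8*5^i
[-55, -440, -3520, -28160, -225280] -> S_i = -55*8^i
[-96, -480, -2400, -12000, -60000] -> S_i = -96*5^i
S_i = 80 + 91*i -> [80, 171, 262, 353, 444]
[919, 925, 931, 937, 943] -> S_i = 919 + 6*i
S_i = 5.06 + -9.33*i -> [5.06, -4.27, -13.6, -22.93, -32.26]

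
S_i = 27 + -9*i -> [27, 18, 9, 0, -9]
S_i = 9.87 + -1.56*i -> [9.87, 8.31, 6.75, 5.19, 3.63]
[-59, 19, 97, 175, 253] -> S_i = -59 + 78*i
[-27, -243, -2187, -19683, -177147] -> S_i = -27*9^i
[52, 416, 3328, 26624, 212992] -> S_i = 52*8^i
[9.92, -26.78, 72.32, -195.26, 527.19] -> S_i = 9.92*(-2.70)^i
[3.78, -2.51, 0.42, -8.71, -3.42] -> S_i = Random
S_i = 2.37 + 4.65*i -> [2.37, 7.02, 11.67, 16.32, 20.97]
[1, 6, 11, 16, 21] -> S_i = 1 + 5*i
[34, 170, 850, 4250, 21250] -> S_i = 34*5^i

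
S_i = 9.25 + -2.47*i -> [9.25, 6.78, 4.31, 1.84, -0.63]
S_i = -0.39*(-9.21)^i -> [-0.39, 3.59, -33.08, 304.68, -2806.1]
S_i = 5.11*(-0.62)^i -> [5.11, -3.17, 1.96, -1.22, 0.76]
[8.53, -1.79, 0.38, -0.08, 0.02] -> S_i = 8.53*(-0.21)^i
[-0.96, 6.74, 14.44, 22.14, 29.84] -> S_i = -0.96 + 7.70*i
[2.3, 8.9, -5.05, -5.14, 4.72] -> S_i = Random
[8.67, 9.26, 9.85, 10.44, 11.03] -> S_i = 8.67 + 0.59*i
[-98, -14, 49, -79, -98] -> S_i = Random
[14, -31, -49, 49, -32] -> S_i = Random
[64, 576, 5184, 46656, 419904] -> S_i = 64*9^i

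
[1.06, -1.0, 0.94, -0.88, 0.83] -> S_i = 1.06*(-0.94)^i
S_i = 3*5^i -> [3, 15, 75, 375, 1875]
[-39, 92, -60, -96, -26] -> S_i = Random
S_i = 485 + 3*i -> [485, 488, 491, 494, 497]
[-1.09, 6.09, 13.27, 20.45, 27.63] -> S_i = -1.09 + 7.18*i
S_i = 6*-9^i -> [6, -54, 486, -4374, 39366]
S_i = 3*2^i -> [3, 6, 12, 24, 48]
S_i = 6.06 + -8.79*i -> [6.06, -2.73, -11.52, -20.31, -29.1]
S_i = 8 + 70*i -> [8, 78, 148, 218, 288]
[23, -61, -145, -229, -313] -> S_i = 23 + -84*i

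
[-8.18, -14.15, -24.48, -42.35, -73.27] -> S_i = -8.18*1.73^i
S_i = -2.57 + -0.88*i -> [-2.57, -3.45, -4.33, -5.21, -6.09]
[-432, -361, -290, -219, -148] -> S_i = -432 + 71*i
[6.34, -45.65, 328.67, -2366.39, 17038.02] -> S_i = 6.34*(-7.20)^i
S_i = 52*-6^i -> [52, -312, 1872, -11232, 67392]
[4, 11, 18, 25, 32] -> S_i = 4 + 7*i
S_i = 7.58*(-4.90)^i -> [7.58, -37.14, 182.0, -891.78, 4369.72]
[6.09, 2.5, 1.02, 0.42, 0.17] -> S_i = 6.09*0.41^i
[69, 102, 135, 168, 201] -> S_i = 69 + 33*i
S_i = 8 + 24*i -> [8, 32, 56, 80, 104]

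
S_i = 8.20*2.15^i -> [8.2, 17.63, 37.9, 81.49, 175.21]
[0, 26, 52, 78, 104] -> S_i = 0 + 26*i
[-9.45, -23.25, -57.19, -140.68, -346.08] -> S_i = -9.45*2.46^i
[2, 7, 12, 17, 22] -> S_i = 2 + 5*i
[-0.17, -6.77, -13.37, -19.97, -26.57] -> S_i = -0.17 + -6.60*i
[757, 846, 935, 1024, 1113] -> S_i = 757 + 89*i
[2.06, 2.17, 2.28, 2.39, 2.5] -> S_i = 2.06 + 0.11*i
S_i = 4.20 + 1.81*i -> [4.2, 6.01, 7.82, 9.63, 11.44]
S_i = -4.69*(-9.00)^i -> [-4.69, 42.21, -379.89, 3419.01, -30771.09]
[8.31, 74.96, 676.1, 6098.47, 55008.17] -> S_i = 8.31*9.02^i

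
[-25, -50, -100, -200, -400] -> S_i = -25*2^i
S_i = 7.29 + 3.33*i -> [7.29, 10.62, 13.95, 17.28, 20.61]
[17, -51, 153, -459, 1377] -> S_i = 17*-3^i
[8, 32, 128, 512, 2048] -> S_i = 8*4^i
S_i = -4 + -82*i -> [-4, -86, -168, -250, -332]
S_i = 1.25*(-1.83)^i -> [1.25, -2.29, 4.19, -7.66, 14.02]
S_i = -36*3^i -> [-36, -108, -324, -972, -2916]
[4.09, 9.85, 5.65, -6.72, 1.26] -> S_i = Random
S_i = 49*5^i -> [49, 245, 1225, 6125, 30625]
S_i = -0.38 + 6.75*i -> [-0.38, 6.37, 13.12, 19.87, 26.62]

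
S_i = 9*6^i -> [9, 54, 324, 1944, 11664]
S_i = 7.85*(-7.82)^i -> [7.85, -61.39, 480.05, -3753.96, 29355.99]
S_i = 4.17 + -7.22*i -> [4.17, -3.05, -10.27, -17.49, -24.71]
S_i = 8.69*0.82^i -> [8.69, 7.13, 5.84, 4.79, 3.93]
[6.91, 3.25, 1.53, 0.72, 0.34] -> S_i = 6.91*0.47^i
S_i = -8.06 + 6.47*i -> [-8.06, -1.59, 4.88, 11.35, 17.82]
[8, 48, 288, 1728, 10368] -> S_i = 8*6^i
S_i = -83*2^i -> [-83, -166, -332, -664, -1328]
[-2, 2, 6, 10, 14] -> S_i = -2 + 4*i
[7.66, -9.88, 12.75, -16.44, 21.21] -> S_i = 7.66*(-1.29)^i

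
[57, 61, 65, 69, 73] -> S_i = 57 + 4*i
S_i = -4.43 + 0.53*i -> [-4.43, -3.9, -3.37, -2.84, -2.31]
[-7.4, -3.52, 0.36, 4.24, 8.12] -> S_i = -7.40 + 3.88*i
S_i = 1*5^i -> [1, 5, 25, 125, 625]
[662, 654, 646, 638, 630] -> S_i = 662 + -8*i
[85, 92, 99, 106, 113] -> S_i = 85 + 7*i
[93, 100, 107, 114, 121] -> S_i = 93 + 7*i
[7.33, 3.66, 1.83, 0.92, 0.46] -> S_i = 7.33*0.50^i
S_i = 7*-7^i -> [7, -49, 343, -2401, 16807]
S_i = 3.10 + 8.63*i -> [3.1, 11.73, 20.36, 28.99, 37.62]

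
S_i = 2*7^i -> [2, 14, 98, 686, 4802]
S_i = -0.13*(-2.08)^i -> [-0.13, 0.27, -0.56, 1.17, -2.43]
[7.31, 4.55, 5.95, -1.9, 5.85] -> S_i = Random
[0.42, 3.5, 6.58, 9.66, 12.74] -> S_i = 0.42 + 3.08*i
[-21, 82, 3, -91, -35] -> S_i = Random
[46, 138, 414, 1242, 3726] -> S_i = 46*3^i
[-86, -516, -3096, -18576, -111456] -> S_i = -86*6^i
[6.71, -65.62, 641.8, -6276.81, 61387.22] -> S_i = 6.71*(-9.78)^i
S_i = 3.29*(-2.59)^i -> [3.29, -8.52, 22.07, -57.16, 148.05]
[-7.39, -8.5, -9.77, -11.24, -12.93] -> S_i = -7.39*1.15^i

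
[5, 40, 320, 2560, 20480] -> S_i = 5*8^i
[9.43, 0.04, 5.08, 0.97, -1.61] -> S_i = Random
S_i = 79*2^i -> [79, 158, 316, 632, 1264]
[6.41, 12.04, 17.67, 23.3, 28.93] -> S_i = 6.41 + 5.63*i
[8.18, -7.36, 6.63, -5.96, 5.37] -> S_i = 8.18*(-0.90)^i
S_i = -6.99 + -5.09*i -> [-6.99, -12.08, -17.17, -22.26, -27.35]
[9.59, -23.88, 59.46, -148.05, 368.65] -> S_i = 9.59*(-2.49)^i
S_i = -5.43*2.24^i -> [-5.43, -12.16, -27.25, -61.03, -136.71]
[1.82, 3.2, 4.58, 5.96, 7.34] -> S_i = 1.82 + 1.38*i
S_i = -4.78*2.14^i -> [-4.78, -10.23, -21.89, -46.85, -100.25]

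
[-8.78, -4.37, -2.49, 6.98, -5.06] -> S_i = Random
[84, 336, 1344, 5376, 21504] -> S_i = 84*4^i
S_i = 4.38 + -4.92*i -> [4.38, -0.54, -5.46, -10.38, -15.3]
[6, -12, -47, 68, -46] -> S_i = Random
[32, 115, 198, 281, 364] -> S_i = 32 + 83*i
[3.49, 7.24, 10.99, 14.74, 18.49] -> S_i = 3.49 + 3.75*i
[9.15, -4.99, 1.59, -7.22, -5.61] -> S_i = Random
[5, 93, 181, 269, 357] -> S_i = 5 + 88*i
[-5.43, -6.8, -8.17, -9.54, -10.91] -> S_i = -5.43 + -1.37*i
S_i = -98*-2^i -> [-98, 196, -392, 784, -1568]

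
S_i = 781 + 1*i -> [781, 782, 783, 784, 785]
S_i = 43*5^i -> [43, 215, 1075, 5375, 26875]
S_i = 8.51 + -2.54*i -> [8.51, 5.97, 3.43, 0.89, -1.65]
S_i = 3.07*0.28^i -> [3.07, 0.86, 0.24, 0.07, 0.02]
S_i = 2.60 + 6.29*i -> [2.6, 8.89, 15.18, 21.47, 27.76]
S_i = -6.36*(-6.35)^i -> [-6.36, 40.39, -256.45, 1628.46, -10340.75]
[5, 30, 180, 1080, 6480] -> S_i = 5*6^i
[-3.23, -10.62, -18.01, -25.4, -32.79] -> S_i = -3.23 + -7.39*i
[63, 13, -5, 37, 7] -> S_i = Random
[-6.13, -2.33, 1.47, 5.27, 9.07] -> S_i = -6.13 + 3.80*i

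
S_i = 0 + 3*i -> [0, 3, 6, 9, 12]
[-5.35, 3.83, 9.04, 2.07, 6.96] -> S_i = Random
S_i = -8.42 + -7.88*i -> [-8.42, -16.3, -24.18, -32.06, -39.94]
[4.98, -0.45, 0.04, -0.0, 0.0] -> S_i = 4.98*(-0.09)^i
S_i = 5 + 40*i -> [5, 45, 85, 125, 165]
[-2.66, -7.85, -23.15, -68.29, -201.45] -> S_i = -2.66*2.95^i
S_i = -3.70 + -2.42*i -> [-3.7, -6.12, -8.54, -10.96, -13.38]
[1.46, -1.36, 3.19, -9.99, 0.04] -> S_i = Random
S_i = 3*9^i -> [3, 27, 243, 2187, 19683]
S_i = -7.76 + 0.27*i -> [-7.76, -7.49, -7.22, -6.95, -6.68]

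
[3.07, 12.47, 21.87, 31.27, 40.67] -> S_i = 3.07 + 9.40*i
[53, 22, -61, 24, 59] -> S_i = Random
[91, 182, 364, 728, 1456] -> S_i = 91*2^i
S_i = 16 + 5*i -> [16, 21, 26, 31, 36]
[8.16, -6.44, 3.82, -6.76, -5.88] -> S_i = Random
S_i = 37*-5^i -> [37, -185, 925, -4625, 23125]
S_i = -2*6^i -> [-2, -12, -72, -432, -2592]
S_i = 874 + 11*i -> [874, 885, 896, 907, 918]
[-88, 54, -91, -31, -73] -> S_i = Random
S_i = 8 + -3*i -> [8, 5, 2, -1, -4]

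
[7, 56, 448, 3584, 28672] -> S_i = 7*8^i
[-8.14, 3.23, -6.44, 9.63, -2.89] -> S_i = Random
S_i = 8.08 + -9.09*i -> [8.08, -1.01, -10.1, -19.19, -28.28]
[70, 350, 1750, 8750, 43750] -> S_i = 70*5^i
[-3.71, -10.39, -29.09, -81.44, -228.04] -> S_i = -3.71*2.80^i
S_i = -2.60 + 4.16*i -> [-2.6, 1.56, 5.72, 9.88, 14.04]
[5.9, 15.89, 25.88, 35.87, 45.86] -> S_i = 5.90 + 9.99*i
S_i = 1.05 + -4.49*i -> [1.05, -3.44, -7.93, -12.42, -16.91]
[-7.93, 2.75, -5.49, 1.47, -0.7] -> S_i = Random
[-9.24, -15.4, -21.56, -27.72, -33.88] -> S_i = -9.24 + -6.16*i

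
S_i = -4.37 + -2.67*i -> [-4.37, -7.04, -9.71, -12.38, -15.05]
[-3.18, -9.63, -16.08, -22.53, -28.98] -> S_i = -3.18 + -6.45*i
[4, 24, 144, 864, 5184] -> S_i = 4*6^i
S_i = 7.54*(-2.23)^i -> [7.54, -16.81, 37.5, -83.62, 186.46]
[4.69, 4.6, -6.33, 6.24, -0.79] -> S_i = Random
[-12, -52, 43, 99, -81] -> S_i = Random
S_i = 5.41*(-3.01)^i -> [5.41, -16.28, 49.02, -147.54, 444.08]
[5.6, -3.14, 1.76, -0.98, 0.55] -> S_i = 5.60*(-0.56)^i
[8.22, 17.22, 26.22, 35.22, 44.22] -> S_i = 8.22 + 9.00*i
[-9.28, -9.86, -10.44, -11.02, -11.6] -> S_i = -9.28 + -0.58*i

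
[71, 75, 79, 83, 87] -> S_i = 71 + 4*i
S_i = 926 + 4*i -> [926, 930, 934, 938, 942]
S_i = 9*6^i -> [9, 54, 324, 1944, 11664]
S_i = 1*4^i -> [1, 4, 16, 64, 256]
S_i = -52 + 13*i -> [-52, -39, -26, -13, 0]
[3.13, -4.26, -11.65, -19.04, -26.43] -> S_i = 3.13 + -7.39*i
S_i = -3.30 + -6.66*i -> [-3.3, -9.96, -16.62, -23.28, -29.94]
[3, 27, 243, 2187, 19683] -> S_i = 3*9^i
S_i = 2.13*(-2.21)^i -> [2.13, -4.71, 10.4, -22.99, 50.81]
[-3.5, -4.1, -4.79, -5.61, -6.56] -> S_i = -3.50*1.17^i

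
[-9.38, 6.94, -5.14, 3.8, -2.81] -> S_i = -9.38*(-0.74)^i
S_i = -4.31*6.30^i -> [-4.31, -27.15, -171.06, -1077.7, -6789.53]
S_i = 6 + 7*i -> [6, 13, 20, 27, 34]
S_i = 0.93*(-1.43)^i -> [0.93, -1.33, 1.9, -2.72, 3.89]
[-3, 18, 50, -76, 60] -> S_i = Random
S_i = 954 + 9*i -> [954, 963, 972, 981, 990]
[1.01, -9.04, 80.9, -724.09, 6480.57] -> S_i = 1.01*(-8.95)^i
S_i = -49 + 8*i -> [-49, -41, -33, -25, -17]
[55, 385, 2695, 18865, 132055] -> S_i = 55*7^i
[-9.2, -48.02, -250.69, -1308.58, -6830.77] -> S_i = -9.20*5.22^i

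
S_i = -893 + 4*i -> [-893, -889, -885, -881, -877]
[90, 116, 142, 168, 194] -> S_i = 90 + 26*i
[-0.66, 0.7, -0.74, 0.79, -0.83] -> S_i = -0.66*(-1.06)^i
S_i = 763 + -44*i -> [763, 719, 675, 631, 587]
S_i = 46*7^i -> [46, 322, 2254, 15778, 110446]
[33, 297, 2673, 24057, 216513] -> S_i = 33*9^i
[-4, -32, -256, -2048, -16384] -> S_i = -4*8^i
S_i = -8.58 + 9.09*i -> [-8.58, 0.51, 9.6, 18.69, 27.78]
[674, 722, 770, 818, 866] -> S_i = 674 + 48*i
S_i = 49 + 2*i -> [49, 51, 53, 55, 57]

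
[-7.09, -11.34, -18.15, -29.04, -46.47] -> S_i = -7.09*1.60^i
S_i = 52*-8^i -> [52, -416, 3328, -26624, 212992]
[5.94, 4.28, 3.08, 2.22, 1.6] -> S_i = 5.94*0.72^i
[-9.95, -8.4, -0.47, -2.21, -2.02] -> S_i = Random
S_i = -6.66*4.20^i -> [-6.66, -27.97, -117.48, -493.43, -2072.39]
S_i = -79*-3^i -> [-79, 237, -711, 2133, -6399]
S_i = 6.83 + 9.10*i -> [6.83, 15.93, 25.03, 34.13, 43.23]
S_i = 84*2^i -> [84, 168, 336, 672, 1344]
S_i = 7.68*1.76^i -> [7.68, 13.52, 23.79, 41.87, 73.69]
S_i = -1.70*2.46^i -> [-1.7, -4.18, -10.29, -25.31, -62.26]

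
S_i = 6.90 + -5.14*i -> [6.9, 1.76, -3.38, -8.52, -13.66]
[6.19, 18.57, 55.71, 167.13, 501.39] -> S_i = 6.19*3.00^i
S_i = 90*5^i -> [90, 450, 2250, 11250, 56250]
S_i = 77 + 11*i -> [77, 88, 99, 110, 121]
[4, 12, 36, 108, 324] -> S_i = 4*3^i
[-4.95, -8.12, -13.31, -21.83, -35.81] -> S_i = -4.95*1.64^i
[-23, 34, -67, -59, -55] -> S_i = Random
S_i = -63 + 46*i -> [-63, -17, 29, 75, 121]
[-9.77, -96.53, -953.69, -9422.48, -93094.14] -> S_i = -9.77*9.88^i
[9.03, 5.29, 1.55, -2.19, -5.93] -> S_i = 9.03 + -3.74*i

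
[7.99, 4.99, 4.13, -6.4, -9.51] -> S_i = Random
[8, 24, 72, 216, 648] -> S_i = 8*3^i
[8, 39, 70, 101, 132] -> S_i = 8 + 31*i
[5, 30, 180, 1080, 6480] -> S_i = 5*6^i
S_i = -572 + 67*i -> [-572, -505, -438, -371, -304]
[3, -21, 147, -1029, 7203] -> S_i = 3*-7^i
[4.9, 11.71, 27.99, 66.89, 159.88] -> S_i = 4.90*2.39^i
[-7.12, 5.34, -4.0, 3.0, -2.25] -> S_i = -7.12*(-0.75)^i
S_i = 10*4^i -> [10, 40, 160, 640, 2560]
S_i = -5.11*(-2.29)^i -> [-5.11, 11.7, -26.8, 61.37, -140.53]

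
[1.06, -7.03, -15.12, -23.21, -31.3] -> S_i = 1.06 + -8.09*i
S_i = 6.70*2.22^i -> [6.7, 14.87, 33.02, 73.31, 162.74]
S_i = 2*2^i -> [2, 4, 8, 16, 32]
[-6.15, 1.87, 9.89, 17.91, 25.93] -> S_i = -6.15 + 8.02*i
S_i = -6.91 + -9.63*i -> [-6.91, -16.54, -26.17, -35.8, -45.43]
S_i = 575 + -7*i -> [575, 568, 561, 554, 547]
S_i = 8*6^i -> [8, 48, 288, 1728, 10368]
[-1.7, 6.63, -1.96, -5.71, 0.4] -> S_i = Random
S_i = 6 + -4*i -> [6, 2, -2, -6, -10]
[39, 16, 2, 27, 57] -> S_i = Random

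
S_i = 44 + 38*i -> [44, 82, 120, 158, 196]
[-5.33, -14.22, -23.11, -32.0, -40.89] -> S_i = -5.33 + -8.89*i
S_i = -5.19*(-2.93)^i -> [-5.19, 15.21, -44.56, 130.55, -382.51]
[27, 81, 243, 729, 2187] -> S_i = 27*3^i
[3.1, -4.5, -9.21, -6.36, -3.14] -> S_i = Random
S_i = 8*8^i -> [8, 64, 512, 4096, 32768]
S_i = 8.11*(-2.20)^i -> [8.11, -17.84, 39.25, -86.36, 189.98]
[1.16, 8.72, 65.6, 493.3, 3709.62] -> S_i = 1.16*7.52^i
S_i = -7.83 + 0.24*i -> [-7.83, -7.59, -7.35, -7.11, -6.87]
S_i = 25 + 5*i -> [25, 30, 35, 40, 45]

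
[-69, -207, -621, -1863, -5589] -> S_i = -69*3^i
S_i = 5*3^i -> [5, 15, 45, 135, 405]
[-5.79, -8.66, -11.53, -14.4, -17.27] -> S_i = -5.79 + -2.87*i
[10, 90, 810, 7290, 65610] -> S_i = 10*9^i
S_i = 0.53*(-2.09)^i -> [0.53, -1.11, 2.32, -4.84, 10.11]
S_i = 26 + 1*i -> [26, 27, 28, 29, 30]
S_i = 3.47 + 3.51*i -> [3.47, 6.98, 10.49, 14.0, 17.51]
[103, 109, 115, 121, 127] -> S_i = 103 + 6*i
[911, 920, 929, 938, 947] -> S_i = 911 + 9*i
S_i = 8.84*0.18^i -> [8.84, 1.59, 0.29, 0.05, 0.01]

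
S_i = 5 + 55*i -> [5, 60, 115, 170, 225]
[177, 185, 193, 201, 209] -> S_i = 177 + 8*i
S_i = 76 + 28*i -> [76, 104, 132, 160, 188]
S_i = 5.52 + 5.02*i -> [5.52, 10.54, 15.56, 20.58, 25.6]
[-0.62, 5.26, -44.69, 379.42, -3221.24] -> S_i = -0.62*(-8.49)^i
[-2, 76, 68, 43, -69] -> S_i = Random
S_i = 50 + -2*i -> [50, 48, 46, 44, 42]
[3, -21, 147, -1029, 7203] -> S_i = 3*-7^i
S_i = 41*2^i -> [41, 82, 164, 328, 656]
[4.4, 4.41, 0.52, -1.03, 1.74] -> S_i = Random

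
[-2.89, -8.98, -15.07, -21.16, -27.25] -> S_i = -2.89 + -6.09*i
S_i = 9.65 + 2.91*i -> [9.65, 12.56, 15.47, 18.38, 21.29]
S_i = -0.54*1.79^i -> [-0.54, -0.97, -1.73, -3.1, -5.54]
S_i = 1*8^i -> [1, 8, 64, 512, 4096]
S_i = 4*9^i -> [4, 36, 324, 2916, 26244]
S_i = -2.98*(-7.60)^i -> [-2.98, 22.65, -172.12, 1308.15, -9941.93]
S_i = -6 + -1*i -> [-6, -7, -8, -9, -10]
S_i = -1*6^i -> [-1, -6, -36, -216, -1296]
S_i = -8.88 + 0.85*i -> [-8.88, -8.03, -7.18, -6.33, -5.48]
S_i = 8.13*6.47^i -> [8.13, 52.6, 340.33, 2201.93, 14246.48]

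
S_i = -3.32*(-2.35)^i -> [-3.32, 7.8, -18.33, 43.09, -101.25]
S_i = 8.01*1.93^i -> [8.01, 15.46, 29.84, 57.58, 111.14]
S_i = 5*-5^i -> [5, -25, 125, -625, 3125]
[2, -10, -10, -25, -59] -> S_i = Random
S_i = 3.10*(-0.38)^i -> [3.1, -1.18, 0.45, -0.17, 0.06]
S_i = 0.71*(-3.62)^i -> [0.71, -2.57, 9.3, -33.68, 121.92]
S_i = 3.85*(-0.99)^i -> [3.85, -3.81, 3.77, -3.74, 3.7]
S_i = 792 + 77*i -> [792, 869, 946, 1023, 1100]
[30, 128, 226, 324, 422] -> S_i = 30 + 98*i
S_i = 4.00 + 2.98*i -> [4.0, 6.98, 9.96, 12.94, 15.92]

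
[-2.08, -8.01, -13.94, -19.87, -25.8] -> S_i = -2.08 + -5.93*i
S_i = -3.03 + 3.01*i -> [-3.03, -0.02, 2.99, 6.0, 9.01]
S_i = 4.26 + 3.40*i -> [4.26, 7.66, 11.06, 14.46, 17.86]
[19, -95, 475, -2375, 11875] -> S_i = 19*-5^i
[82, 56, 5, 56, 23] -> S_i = Random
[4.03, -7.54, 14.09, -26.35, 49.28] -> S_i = 4.03*(-1.87)^i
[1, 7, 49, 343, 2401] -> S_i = 1*7^i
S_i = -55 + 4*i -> [-55, -51, -47, -43, -39]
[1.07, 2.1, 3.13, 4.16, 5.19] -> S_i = 1.07 + 1.03*i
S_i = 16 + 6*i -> [16, 22, 28, 34, 40]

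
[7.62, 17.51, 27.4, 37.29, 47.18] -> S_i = 7.62 + 9.89*i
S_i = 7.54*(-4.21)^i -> [7.54, -31.74, 133.64, -562.62, 2368.64]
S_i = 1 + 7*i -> [1, 8, 15, 22, 29]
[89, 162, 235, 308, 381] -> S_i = 89 + 73*i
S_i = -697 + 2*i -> [-697, -695, -693, -691, -689]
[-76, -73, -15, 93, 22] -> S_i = Random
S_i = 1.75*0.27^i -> [1.75, 0.47, 0.13, 0.03, 0.01]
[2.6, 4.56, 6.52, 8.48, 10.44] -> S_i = 2.60 + 1.96*i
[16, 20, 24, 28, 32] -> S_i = 16 + 4*i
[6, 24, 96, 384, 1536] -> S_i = 6*4^i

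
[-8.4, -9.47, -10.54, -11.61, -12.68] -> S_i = -8.40 + -1.07*i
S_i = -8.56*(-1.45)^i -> [-8.56, 12.41, -18.0, 26.1, -37.84]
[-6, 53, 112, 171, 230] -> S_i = -6 + 59*i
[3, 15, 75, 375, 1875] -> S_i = 3*5^i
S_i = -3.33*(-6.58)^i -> [-3.33, 21.91, -144.18, 948.68, -6242.35]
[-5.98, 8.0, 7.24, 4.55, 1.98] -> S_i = Random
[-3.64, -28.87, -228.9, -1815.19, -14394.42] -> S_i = -3.64*7.93^i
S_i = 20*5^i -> [20, 100, 500, 2500, 12500]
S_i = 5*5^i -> [5, 25, 125, 625, 3125]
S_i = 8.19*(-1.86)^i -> [8.19, -15.23, 28.33, -52.7, 98.02]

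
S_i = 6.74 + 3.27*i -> [6.74, 10.01, 13.28, 16.55, 19.82]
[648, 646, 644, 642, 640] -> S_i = 648 + -2*i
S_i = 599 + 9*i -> [599, 608, 617, 626, 635]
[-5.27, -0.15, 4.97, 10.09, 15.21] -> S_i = -5.27 + 5.12*i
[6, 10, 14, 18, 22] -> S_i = 6 + 4*i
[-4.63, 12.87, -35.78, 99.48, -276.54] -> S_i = -4.63*(-2.78)^i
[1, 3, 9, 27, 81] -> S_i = 1*3^i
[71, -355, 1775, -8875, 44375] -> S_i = 71*-5^i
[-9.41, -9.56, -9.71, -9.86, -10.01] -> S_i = -9.41 + -0.15*i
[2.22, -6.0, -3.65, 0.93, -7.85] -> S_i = Random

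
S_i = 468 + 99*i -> [468, 567, 666, 765, 864]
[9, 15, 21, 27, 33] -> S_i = 9 + 6*i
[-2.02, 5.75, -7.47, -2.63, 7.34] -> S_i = Random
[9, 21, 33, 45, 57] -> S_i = 9 + 12*i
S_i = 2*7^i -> [2, 14, 98, 686, 4802]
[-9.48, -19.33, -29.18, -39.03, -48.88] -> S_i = -9.48 + -9.85*i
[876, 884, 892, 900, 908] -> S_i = 876 + 8*i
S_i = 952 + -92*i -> [952, 860, 768, 676, 584]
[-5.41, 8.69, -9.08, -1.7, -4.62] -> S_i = Random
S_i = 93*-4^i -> [93, -372, 1488, -5952, 23808]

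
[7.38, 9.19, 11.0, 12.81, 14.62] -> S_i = 7.38 + 1.81*i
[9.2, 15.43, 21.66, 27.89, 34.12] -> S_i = 9.20 + 6.23*i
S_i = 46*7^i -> [46, 322, 2254, 15778, 110446]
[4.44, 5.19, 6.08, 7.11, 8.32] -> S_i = 4.44*1.17^i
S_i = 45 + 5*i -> [45, 50, 55, 60, 65]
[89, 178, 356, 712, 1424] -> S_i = 89*2^i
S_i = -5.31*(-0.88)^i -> [-5.31, 4.67, -4.11, 3.62, -3.18]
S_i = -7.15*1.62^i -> [-7.15, -11.58, -18.76, -30.4, -49.25]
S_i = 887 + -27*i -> [887, 860, 833, 806, 779]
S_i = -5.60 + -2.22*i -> [-5.6, -7.82, -10.04, -12.26, -14.48]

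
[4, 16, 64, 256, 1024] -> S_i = 4*4^i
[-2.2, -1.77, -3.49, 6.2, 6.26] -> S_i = Random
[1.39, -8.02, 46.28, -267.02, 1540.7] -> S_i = 1.39*(-5.77)^i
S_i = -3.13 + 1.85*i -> [-3.13, -1.28, 0.57, 2.42, 4.27]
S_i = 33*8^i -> [33, 264, 2112, 16896, 135168]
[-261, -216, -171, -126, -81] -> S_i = -261 + 45*i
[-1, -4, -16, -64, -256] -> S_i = -1*4^i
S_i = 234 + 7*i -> [234, 241, 248, 255, 262]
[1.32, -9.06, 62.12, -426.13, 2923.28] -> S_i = 1.32*(-6.86)^i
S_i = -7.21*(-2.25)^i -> [-7.21, 16.22, -36.5, 82.13, -184.78]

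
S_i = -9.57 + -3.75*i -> [-9.57, -13.32, -17.07, -20.82, -24.57]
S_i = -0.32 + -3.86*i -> [-0.32, -4.18, -8.04, -11.9, -15.76]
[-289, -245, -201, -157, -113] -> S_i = -289 + 44*i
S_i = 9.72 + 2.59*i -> [9.72, 12.31, 14.9, 17.49, 20.08]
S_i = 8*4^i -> [8, 32, 128, 512, 2048]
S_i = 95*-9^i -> [95, -855, 7695, -69255, 623295]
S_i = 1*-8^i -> [1, -8, 64, -512, 4096]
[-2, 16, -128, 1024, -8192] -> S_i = -2*-8^i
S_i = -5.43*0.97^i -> [-5.43, -5.27, -5.11, -4.96, -4.81]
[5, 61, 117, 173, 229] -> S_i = 5 + 56*i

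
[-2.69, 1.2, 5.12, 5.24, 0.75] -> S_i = Random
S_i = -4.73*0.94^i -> [-4.73, -4.45, -4.18, -3.93, -3.69]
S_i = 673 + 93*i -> [673, 766, 859, 952, 1045]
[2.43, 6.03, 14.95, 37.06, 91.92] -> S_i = 2.43*2.48^i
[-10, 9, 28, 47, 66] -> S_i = -10 + 19*i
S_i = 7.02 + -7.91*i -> [7.02, -0.89, -8.8, -16.71, -24.62]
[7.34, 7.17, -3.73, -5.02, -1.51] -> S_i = Random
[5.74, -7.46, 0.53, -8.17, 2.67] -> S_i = Random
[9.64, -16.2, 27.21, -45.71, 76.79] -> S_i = 9.64*(-1.68)^i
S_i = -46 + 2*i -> [-46, -44, -42, -40, -38]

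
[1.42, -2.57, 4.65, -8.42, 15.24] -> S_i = 1.42*(-1.81)^i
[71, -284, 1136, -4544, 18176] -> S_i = 71*-4^i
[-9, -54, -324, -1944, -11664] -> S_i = -9*6^i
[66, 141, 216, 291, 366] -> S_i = 66 + 75*i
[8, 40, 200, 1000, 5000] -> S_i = 8*5^i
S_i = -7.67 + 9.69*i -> [-7.67, 2.02, 11.71, 21.4, 31.09]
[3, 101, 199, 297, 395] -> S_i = 3 + 98*i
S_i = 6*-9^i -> [6, -54, 486, -4374, 39366]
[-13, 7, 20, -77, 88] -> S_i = Random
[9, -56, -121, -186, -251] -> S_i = 9 + -65*i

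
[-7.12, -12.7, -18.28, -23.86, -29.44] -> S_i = -7.12 + -5.58*i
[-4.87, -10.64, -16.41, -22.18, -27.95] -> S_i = -4.87 + -5.77*i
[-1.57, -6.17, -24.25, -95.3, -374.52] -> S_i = -1.57*3.93^i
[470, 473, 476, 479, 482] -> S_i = 470 + 3*i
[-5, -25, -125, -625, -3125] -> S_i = -5*5^i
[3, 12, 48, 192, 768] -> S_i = 3*4^i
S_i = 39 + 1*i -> [39, 40, 41, 42, 43]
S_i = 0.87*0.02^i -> [0.87, 0.02, 0.0, 0.0, 0.0]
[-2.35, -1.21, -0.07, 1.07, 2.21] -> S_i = -2.35 + 1.14*i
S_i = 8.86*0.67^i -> [8.86, 5.94, 3.98, 2.66, 1.79]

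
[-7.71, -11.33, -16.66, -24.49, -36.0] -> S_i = -7.71*1.47^i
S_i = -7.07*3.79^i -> [-7.07, -26.8, -101.55, -384.89, -1458.73]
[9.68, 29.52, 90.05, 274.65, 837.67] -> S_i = 9.68*3.05^i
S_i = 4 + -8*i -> [4, -4, -12, -20, -28]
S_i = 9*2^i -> [9, 18, 36, 72, 144]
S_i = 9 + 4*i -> [9, 13, 17, 21, 25]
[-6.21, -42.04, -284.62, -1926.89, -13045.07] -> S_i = -6.21*6.77^i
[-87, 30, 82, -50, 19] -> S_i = Random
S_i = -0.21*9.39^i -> [-0.21, -1.97, -18.52, -173.87, -1632.61]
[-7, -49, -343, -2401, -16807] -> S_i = -7*7^i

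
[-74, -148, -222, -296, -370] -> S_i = -74 + -74*i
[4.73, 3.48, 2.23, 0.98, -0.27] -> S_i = 4.73 + -1.25*i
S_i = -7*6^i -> [-7, -42, -252, -1512, -9072]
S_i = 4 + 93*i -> [4, 97, 190, 283, 376]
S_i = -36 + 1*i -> [-36, -35, -34, -33, -32]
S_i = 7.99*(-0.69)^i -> [7.99, -5.51, 3.8, -2.62, 1.81]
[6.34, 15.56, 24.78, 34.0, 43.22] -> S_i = 6.34 + 9.22*i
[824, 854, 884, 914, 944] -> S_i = 824 + 30*i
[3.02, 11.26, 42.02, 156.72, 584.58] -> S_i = 3.02*3.73^i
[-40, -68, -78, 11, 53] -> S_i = Random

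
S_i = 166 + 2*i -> [166, 168, 170, 172, 174]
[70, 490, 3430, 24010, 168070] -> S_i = 70*7^i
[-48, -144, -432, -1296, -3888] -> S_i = -48*3^i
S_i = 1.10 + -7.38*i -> [1.1, -6.28, -13.66, -21.04, -28.42]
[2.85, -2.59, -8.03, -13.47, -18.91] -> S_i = 2.85 + -5.44*i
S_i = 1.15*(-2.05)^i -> [1.15, -2.36, 4.83, -9.91, 20.31]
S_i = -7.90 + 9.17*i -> [-7.9, 1.27, 10.44, 19.61, 28.78]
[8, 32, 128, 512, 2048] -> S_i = 8*4^i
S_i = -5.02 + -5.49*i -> [-5.02, -10.51, -16.0, -21.49, -26.98]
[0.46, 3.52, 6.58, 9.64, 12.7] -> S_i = 0.46 + 3.06*i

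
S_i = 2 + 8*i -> [2, 10, 18, 26, 34]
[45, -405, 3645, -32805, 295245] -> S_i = 45*-9^i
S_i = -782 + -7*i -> [-782, -789, -796, -803, -810]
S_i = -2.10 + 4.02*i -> [-2.1, 1.92, 5.94, 9.96, 13.98]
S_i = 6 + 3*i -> [6, 9, 12, 15, 18]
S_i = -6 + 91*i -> [-6, 85, 176, 267, 358]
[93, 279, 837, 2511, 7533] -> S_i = 93*3^i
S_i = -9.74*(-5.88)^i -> [-9.74, 57.27, -336.75, 1980.12, -11643.09]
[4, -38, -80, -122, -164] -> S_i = 4 + -42*i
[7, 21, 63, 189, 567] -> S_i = 7*3^i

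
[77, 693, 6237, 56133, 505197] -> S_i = 77*9^i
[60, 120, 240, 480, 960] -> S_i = 60*2^i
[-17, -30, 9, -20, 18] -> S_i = Random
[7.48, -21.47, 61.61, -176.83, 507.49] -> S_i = 7.48*(-2.87)^i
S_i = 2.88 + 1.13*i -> [2.88, 4.01, 5.14, 6.27, 7.4]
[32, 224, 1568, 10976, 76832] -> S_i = 32*7^i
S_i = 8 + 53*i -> [8, 61, 114, 167, 220]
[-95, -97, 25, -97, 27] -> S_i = Random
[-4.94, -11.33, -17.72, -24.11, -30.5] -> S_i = -4.94 + -6.39*i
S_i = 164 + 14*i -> [164, 178, 192, 206, 220]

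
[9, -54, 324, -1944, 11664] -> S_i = 9*-6^i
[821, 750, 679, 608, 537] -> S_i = 821 + -71*i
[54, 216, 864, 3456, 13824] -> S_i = 54*4^i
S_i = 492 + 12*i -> [492, 504, 516, 528, 540]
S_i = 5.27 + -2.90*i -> [5.27, 2.37, -0.53, -3.43, -6.33]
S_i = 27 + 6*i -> [27, 33, 39, 45, 51]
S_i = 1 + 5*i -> [1, 6, 11, 16, 21]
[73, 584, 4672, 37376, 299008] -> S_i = 73*8^i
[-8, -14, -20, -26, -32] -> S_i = -8 + -6*i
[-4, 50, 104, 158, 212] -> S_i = -4 + 54*i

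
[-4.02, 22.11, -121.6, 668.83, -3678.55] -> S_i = -4.02*(-5.50)^i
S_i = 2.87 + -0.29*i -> [2.87, 2.58, 2.29, 2.0, 1.71]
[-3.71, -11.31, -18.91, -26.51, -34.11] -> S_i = -3.71 + -7.60*i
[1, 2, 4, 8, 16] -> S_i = 1*2^i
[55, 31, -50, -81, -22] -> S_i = Random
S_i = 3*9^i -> [3, 27, 243, 2187, 19683]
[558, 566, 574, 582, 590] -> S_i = 558 + 8*i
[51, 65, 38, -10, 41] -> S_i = Random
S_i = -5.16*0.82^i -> [-5.16, -4.23, -3.47, -2.85, -2.33]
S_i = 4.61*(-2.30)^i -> [4.61, -10.6, 24.39, -56.09, 129.01]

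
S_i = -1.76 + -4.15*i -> [-1.76, -5.91, -10.06, -14.21, -18.36]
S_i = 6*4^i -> [6, 24, 96, 384, 1536]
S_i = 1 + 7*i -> [1, 8, 15, 22, 29]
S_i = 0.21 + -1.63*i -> [0.21, -1.42, -3.05, -4.68, -6.31]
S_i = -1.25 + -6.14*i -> [-1.25, -7.39, -13.53, -19.67, -25.81]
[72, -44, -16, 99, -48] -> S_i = Random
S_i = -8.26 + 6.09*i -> [-8.26, -2.17, 3.92, 10.01, 16.1]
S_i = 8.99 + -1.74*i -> [8.99, 7.25, 5.51, 3.77, 2.03]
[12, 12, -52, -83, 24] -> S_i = Random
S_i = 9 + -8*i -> [9, 1, -7, -15, -23]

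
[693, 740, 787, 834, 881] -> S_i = 693 + 47*i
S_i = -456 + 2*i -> [-456, -454, -452, -450, -448]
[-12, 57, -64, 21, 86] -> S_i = Random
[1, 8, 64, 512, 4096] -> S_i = 1*8^i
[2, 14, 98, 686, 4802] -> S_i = 2*7^i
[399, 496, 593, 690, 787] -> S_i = 399 + 97*i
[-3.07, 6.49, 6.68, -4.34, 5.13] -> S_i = Random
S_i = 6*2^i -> [6, 12, 24, 48, 96]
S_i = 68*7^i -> [68, 476, 3332, 23324, 163268]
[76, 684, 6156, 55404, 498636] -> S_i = 76*9^i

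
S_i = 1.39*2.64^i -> [1.39, 3.67, 9.69, 25.58, 67.52]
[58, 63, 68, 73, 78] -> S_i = 58 + 5*i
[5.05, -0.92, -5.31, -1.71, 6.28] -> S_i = Random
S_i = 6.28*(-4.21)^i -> [6.28, -26.44, 111.31, -468.6, 1972.82]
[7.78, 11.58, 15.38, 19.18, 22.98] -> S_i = 7.78 + 3.80*i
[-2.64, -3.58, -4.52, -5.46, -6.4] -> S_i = -2.64 + -0.94*i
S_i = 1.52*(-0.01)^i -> [1.52, -0.02, 0.0, -0.0, 0.0]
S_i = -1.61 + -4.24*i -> [-1.61, -5.85, -10.09, -14.33, -18.57]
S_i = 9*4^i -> [9, 36, 144, 576, 2304]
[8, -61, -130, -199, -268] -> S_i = 8 + -69*i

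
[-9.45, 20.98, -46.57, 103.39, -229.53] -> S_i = -9.45*(-2.22)^i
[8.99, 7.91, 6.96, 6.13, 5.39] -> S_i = 8.99*0.88^i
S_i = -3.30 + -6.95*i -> [-3.3, -10.25, -17.2, -24.15, -31.1]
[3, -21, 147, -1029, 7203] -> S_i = 3*-7^i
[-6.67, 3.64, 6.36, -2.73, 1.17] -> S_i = Random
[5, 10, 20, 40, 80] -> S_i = 5*2^i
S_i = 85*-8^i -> [85, -680, 5440, -43520, 348160]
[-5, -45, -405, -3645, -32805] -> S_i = -5*9^i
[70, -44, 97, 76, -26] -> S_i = Random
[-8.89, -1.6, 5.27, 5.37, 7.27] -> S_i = Random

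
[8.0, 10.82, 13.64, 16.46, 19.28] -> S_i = 8.00 + 2.82*i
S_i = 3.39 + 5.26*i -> [3.39, 8.65, 13.91, 19.17, 24.43]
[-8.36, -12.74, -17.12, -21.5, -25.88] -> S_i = -8.36 + -4.38*i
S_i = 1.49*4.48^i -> [1.49, 6.68, 29.9, 133.97, 600.2]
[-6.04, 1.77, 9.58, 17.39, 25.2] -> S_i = -6.04 + 7.81*i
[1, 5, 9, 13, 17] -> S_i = 1 + 4*i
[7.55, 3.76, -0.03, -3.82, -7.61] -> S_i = 7.55 + -3.79*i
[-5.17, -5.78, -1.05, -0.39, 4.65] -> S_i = Random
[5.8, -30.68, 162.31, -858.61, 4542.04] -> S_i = 5.80*(-5.29)^i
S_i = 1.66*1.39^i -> [1.66, 2.31, 3.21, 4.46, 6.2]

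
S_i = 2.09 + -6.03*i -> [2.09, -3.94, -9.97, -16.0, -22.03]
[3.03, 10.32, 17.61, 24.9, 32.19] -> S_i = 3.03 + 7.29*i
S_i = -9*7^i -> [-9, -63, -441, -3087, -21609]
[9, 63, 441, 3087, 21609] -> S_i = 9*7^i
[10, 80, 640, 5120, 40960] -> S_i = 10*8^i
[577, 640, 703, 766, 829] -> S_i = 577 + 63*i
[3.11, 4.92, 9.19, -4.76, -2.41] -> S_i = Random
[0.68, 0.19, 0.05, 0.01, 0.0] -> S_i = 0.68*0.28^i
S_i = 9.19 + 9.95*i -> [9.19, 19.14, 29.09, 39.04, 48.99]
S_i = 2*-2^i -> [2, -4, 8, -16, 32]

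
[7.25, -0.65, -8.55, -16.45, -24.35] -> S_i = 7.25 + -7.90*i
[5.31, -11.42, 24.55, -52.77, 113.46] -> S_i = 5.31*(-2.15)^i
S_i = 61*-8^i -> [61, -488, 3904, -31232, 249856]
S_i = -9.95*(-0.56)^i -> [-9.95, 5.57, -3.12, 1.75, -0.98]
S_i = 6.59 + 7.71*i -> [6.59, 14.3, 22.01, 29.72, 37.43]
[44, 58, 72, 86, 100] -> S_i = 44 + 14*i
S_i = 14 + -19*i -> [14, -5, -24, -43, -62]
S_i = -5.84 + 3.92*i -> [-5.84, -1.92, 2.0, 5.92, 9.84]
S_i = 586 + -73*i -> [586, 513, 440, 367, 294]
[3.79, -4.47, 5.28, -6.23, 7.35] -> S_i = 3.79*(-1.18)^i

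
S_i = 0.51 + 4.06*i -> [0.51, 4.57, 8.63, 12.69, 16.75]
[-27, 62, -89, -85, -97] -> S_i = Random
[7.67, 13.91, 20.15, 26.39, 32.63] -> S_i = 7.67 + 6.24*i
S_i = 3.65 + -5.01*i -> [3.65, -1.36, -6.37, -11.38, -16.39]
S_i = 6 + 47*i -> [6, 53, 100, 147, 194]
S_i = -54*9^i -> [-54, -486, -4374, -39366, -354294]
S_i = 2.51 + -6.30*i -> [2.51, -3.79, -10.09, -16.39, -22.69]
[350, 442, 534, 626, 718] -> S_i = 350 + 92*i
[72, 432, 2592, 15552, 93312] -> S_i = 72*6^i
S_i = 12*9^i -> [12, 108, 972, 8748, 78732]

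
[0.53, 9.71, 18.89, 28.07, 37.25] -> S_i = 0.53 + 9.18*i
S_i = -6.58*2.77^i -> [-6.58, -18.23, -50.49, -139.85, -387.39]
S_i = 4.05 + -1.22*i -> [4.05, 2.83, 1.61, 0.39, -0.83]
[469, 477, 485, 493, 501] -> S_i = 469 + 8*i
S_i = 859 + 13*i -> [859, 872, 885, 898, 911]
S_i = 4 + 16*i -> [4, 20, 36, 52, 68]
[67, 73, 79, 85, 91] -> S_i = 67 + 6*i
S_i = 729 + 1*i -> [729, 730, 731, 732, 733]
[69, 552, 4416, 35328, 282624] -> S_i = 69*8^i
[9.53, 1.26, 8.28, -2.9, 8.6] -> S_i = Random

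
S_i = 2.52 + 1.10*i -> [2.52, 3.62, 4.72, 5.82, 6.92]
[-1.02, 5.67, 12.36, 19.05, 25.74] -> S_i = -1.02 + 6.69*i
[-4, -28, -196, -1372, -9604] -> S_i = -4*7^i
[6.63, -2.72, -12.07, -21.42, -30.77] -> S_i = 6.63 + -9.35*i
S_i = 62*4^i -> [62, 248, 992, 3968, 15872]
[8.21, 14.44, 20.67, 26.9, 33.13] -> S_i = 8.21 + 6.23*i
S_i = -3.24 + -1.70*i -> [-3.24, -4.94, -6.64, -8.34, -10.04]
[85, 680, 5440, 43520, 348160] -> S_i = 85*8^i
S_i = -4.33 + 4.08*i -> [-4.33, -0.25, 3.83, 7.91, 11.99]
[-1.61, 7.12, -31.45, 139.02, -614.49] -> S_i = -1.61*(-4.42)^i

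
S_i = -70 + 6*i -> [-70, -64, -58, -52, -46]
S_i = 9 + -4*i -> [9, 5, 1, -3, -7]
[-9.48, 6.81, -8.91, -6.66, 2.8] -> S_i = Random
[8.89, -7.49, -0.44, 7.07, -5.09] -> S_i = Random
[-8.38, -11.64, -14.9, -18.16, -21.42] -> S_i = -8.38 + -3.26*i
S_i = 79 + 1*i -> [79, 80, 81, 82, 83]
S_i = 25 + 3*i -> [25, 28, 31, 34, 37]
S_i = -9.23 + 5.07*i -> [-9.23, -4.16, 0.91, 5.98, 11.05]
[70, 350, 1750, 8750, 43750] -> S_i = 70*5^i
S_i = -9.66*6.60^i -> [-9.66, -63.76, -420.79, -2777.21, -18329.59]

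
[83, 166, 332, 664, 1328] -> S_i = 83*2^i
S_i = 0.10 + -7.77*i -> [0.1, -7.67, -15.44, -23.21, -30.98]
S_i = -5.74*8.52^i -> [-5.74, -48.9, -416.67, -3550.02, -30246.16]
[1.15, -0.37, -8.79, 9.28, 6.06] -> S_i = Random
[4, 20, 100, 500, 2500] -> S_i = 4*5^i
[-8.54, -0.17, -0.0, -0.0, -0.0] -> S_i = -8.54*0.02^i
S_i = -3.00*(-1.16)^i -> [-3.0, 3.48, -4.04, 4.68, -5.43]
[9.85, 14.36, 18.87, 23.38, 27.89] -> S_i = 9.85 + 4.51*i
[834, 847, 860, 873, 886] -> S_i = 834 + 13*i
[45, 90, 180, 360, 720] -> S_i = 45*2^i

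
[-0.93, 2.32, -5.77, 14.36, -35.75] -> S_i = -0.93*(-2.49)^i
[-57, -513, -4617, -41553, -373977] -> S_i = -57*9^i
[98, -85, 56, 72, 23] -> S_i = Random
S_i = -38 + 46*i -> [-38, 8, 54, 100, 146]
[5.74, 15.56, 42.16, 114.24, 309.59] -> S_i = 5.74*2.71^i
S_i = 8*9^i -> [8, 72, 648, 5832, 52488]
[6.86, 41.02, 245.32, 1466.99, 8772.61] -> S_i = 6.86*5.98^i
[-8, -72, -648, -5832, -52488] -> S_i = -8*9^i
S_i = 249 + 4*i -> [249, 253, 257, 261, 265]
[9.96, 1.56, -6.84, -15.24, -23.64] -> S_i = 9.96 + -8.40*i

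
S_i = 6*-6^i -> [6, -36, 216, -1296, 7776]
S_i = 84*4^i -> [84, 336, 1344, 5376, 21504]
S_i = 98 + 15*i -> [98, 113, 128, 143, 158]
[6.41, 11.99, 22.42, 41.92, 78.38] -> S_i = 6.41*1.87^i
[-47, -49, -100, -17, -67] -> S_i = Random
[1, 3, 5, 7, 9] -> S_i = 1 + 2*i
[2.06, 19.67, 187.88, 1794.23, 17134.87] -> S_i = 2.06*9.55^i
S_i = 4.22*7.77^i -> [4.22, 32.79, 254.77, 1979.59, 15381.42]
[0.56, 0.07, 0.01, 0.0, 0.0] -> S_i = 0.56*0.13^i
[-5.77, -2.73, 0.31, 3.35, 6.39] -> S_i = -5.77 + 3.04*i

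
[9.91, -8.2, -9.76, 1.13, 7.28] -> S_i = Random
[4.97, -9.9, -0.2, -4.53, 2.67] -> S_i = Random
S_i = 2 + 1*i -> [2, 3, 4, 5, 6]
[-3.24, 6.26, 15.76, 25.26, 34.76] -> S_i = -3.24 + 9.50*i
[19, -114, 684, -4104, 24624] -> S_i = 19*-6^i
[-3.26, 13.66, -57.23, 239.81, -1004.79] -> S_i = -3.26*(-4.19)^i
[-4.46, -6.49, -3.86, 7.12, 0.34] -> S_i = Random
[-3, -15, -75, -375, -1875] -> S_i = -3*5^i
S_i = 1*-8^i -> [1, -8, 64, -512, 4096]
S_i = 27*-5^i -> [27, -135, 675, -3375, 16875]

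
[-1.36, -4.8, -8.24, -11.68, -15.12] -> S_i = -1.36 + -3.44*i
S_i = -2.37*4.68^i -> [-2.37, -11.09, -51.91, -242.93, -1136.92]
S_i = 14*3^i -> [14, 42, 126, 378, 1134]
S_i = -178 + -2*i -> [-178, -180, -182, -184, -186]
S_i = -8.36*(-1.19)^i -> [-8.36, 9.95, -11.84, 14.09, -16.76]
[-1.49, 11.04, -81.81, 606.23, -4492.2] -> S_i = -1.49*(-7.41)^i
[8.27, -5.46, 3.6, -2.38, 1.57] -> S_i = 8.27*(-0.66)^i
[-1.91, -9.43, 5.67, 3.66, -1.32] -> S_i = Random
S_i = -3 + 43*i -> [-3, 40, 83, 126, 169]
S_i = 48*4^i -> [48, 192, 768, 3072, 12288]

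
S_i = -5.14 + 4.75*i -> [-5.14, -0.39, 4.36, 9.11, 13.86]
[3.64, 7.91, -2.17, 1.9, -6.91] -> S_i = Random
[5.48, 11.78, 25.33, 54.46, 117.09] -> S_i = 5.48*2.15^i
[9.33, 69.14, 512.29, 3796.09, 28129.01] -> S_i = 9.33*7.41^i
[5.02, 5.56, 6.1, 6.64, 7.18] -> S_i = 5.02 + 0.54*i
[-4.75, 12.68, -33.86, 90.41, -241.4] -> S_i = -4.75*(-2.67)^i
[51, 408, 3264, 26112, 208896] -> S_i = 51*8^i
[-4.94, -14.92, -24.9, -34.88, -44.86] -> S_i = -4.94 + -9.98*i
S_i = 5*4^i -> [5, 20, 80, 320, 1280]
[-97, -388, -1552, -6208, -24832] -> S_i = -97*4^i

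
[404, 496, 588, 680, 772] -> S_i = 404 + 92*i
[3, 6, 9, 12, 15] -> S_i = 3 + 3*i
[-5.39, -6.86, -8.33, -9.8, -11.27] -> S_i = -5.39 + -1.47*i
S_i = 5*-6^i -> [5, -30, 180, -1080, 6480]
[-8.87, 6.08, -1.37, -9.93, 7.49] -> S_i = Random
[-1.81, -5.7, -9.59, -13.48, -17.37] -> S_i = -1.81 + -3.89*i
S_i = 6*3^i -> [6, 18, 54, 162, 486]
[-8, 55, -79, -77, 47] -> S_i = Random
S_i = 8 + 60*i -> [8, 68, 128, 188, 248]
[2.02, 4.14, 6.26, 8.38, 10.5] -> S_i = 2.02 + 2.12*i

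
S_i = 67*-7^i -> [67, -469, 3283, -22981, 160867]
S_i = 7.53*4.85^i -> [7.53, 36.52, 177.12, 859.05, 4166.41]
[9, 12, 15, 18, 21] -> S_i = 9 + 3*i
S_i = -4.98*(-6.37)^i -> [-4.98, 31.72, -202.07, 1287.2, -8199.49]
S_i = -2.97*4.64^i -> [-2.97, -13.78, -63.94, -296.7, -1376.67]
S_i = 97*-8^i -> [97, -776, 6208, -49664, 397312]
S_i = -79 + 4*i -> [-79, -75, -71, -67, -63]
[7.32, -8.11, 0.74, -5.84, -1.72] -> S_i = Random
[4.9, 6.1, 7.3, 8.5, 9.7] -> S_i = 4.90 + 1.20*i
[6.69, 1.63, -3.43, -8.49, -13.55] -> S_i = 6.69 + -5.06*i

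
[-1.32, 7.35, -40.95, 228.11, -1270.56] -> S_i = -1.32*(-5.57)^i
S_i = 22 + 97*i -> [22, 119, 216, 313, 410]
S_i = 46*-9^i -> [46, -414, 3726, -33534, 301806]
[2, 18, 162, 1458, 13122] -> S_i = 2*9^i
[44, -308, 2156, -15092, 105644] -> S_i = 44*-7^i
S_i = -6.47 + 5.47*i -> [-6.47, -1.0, 4.47, 9.94, 15.41]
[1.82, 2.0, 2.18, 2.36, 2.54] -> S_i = 1.82 + 0.18*i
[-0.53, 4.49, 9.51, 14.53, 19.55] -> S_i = -0.53 + 5.02*i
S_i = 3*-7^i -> [3, -21, 147, -1029, 7203]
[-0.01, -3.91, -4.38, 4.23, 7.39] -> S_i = Random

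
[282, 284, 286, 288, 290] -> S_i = 282 + 2*i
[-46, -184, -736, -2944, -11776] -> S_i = -46*4^i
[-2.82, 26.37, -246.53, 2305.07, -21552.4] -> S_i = -2.82*(-9.35)^i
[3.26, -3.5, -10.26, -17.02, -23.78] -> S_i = 3.26 + -6.76*i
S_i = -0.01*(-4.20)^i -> [-0.01, 0.04, -0.18, 0.74, -3.11]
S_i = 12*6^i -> [12, 72, 432, 2592, 15552]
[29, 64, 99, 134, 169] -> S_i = 29 + 35*i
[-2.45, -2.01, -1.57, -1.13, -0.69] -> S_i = -2.45 + 0.44*i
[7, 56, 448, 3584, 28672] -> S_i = 7*8^i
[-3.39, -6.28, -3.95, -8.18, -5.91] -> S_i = Random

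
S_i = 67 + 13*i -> [67, 80, 93, 106, 119]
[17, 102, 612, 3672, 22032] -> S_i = 17*6^i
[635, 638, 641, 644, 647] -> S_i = 635 + 3*i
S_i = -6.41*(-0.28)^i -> [-6.41, 1.79, -0.5, 0.14, -0.04]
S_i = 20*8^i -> [20, 160, 1280, 10240, 81920]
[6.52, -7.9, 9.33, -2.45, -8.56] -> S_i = Random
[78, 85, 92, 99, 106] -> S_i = 78 + 7*i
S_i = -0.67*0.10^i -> [-0.67, -0.07, -0.01, -0.0, -0.0]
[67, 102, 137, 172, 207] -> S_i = 67 + 35*i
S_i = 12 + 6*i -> [12, 18, 24, 30, 36]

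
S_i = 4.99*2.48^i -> [4.99, 12.38, 30.69, 76.11, 188.76]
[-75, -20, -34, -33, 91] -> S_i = Random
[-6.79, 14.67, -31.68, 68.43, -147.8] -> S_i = -6.79*(-2.16)^i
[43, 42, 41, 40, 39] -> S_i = 43 + -1*i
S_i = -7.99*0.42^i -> [-7.99, -3.36, -1.41, -0.59, -0.25]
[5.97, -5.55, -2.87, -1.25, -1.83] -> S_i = Random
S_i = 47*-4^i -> [47, -188, 752, -3008, 12032]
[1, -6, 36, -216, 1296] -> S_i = 1*-6^i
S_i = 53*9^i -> [53, 477, 4293, 38637, 347733]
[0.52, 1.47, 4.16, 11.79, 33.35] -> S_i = 0.52*2.83^i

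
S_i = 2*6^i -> [2, 12, 72, 432, 2592]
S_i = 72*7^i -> [72, 504, 3528, 24696, 172872]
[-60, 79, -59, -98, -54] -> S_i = Random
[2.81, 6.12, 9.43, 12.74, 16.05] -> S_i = 2.81 + 3.31*i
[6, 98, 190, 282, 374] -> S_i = 6 + 92*i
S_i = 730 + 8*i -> [730, 738, 746, 754, 762]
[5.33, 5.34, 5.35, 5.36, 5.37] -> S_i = 5.33 + 0.01*i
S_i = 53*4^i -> [53, 212, 848, 3392, 13568]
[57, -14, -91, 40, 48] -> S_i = Random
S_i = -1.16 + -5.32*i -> [-1.16, -6.48, -11.8, -17.12, -22.44]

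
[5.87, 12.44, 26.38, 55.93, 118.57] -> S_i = 5.87*2.12^i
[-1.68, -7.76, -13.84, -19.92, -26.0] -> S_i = -1.68 + -6.08*i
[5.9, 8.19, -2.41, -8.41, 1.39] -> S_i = Random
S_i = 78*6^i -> [78, 468, 2808, 16848, 101088]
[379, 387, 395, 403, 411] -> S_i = 379 + 8*i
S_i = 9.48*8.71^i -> [9.48, 82.57, 719.19, 6264.16, 54560.83]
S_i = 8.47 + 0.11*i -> [8.47, 8.58, 8.69, 8.8, 8.91]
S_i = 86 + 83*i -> [86, 169, 252, 335, 418]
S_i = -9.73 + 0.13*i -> [-9.73, -9.6, -9.47, -9.34, -9.21]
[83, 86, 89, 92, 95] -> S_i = 83 + 3*i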